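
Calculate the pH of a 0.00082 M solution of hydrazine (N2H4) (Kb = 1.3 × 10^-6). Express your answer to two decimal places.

N2H4 + H2O ⇌ N2H5+ + OH-
Kb = [OH-]²/(0.00082 − [OH-]) = 1.3 × 10^-6
Since Kb ≪ C₀, [OH-] ≈ √(Kb·C₀) = 3.26 × 10^-5 M.
pOH = 4.49, so pH = 14.00 − pOH = 9.51

pH = 9.51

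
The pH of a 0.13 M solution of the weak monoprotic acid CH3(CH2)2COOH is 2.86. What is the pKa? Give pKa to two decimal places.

[H+] = 10^(-2.86) = 1.38 × 10^-3 M
At equilibrium [HA] = 0.13 − 1.38 × 10^-3 = 1.29 × 10^-1 M
Ka = [H+][A-]/[HA] = (1.38 × 10^-3)² / 1.29 × 10^-1 = 1.48 × 10^-5
pKa = -log(1.48 × 10^-5) = 4.83

pKa = 4.83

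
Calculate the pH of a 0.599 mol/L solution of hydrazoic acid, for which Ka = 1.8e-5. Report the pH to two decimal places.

HN3 ⇌ N3- + H+
Ka = [H+]²/(0.599 − [H+]) = 1.8 × 10^-5
Assume [H+] ≪ 0.599: [H+] ≈ √(1.8 × 10^-5 × 0.599) = 3.28 × 10^-3 M
([H+]/C₀ = 0.55% < 5%, so the approximation holds.)
pH = −log(3.28 × 10^-3) = 2.48

pH = 2.48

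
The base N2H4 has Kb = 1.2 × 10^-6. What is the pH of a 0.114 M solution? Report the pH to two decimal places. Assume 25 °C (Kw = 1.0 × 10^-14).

pH = 10.57

N2H4 + H2O ⇌ N2H5+ + OH-
From the ICE table, Kb = x²/(0.114 − x) = 1.2 × 10^-6.
Neglecting x in the denominator: x = √(1.2 × 10^-6 × 0.114) = 3.70 × 10^-4 M
Check: 0.32% ionized — well under 5%, approximation valid.
pOH = −log(3.70 × 10^-4) = 3.43; pH = 14.00 − 3.43 = 10.57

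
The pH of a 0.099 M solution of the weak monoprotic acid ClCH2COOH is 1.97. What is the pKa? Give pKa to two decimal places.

[H+] = 10^(-1.97) = 1.07 × 10^-2 M
At equilibrium [HA] = 0.099 − 1.07 × 10^-2 = 8.83 × 10^-2 M
Ka = [H+][A-]/[HA] = (1.07 × 10^-2)² / 8.83 × 10^-2 = 1.30 × 10^-3
pKa = -log(1.30 × 10^-3) = 2.89

pKa = 2.89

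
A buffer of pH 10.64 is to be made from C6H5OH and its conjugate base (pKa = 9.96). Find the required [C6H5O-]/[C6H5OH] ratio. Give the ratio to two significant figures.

ratio = 4.8

pH = pKa + log(r) ⇒ log(r) = 10.64 − 9.96 = +0.68
r = [C6H5O-]/[C6H5OH] = 10^(+0.68) = 4.79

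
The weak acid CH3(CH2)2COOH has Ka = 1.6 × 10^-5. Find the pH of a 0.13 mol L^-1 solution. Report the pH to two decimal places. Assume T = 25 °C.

pH = 2.84

CH3(CH2)2COOH ⇌ CH3(CH2)2COO- + H+
From the ICE table, Ka = x²/(0.13 − x) = 1.6 × 10^-5.
Since Ka ≪ C₀, x ≈ √(Ka·C₀) = 1.44 × 10^-3 M.
(x/C₀ = 1.1% < 5%, so the approximation holds.)
pH = −log[H+] = −log(1.44 × 10^-3) = 2.84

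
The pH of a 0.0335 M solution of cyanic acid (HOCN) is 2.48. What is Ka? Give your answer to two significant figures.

Ka = 3.6 × 10^-4

[H+] = 10^(-2.48) = 3.31 × 10^-3 M
At equilibrium [HA] = 0.0335 − 3.31 × 10^-3 = 3.02 × 10^-2 M
Ka = [H+][A-]/[HA] = (3.31 × 10^-3)² / 3.02 × 10^-2 = 3.6 × 10^-4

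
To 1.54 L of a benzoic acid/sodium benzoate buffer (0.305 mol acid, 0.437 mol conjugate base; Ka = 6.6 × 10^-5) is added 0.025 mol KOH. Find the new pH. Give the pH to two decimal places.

After neutralization: n(C6H5COOH) = 0.28 mol, n(C6H5COO-) = 0.462 mol.
pKa = −log(6.6 × 10^-5) = 4.180
Henderson–Hasselbalch with mole ratio 0.462/0.28: pH = 4.180 + (+0.217)

pH = 4.40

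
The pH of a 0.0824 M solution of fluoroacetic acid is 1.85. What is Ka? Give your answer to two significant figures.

[H+] = 10^(-1.85) = 1.41 × 10^-2 M
At equilibrium [HA] = 0.0824 − 1.41 × 10^-2 = 6.83 × 10^-2 M
Ka = [H+][A-]/[HA] = (1.41 × 10^-2)² / 6.83 × 10^-2 = 2.9 × 10^-3

Ka = 2.9 × 10^-3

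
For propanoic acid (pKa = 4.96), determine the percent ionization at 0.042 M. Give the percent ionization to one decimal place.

CH3CH2COOH ⇌ CH3CH2COO- + H+; let x = [H+] at equilibrium.
Ka = 10^(−4.96) = 1.10 × 10^-5
x ≈ √(Ka·C₀) = √(1.10 × 10^-5 × 0.042) = 6.80 × 10^-4 M
% ionization = x/C₀ × 100% = 6.80 × 10^-4/0.042 × 100% = 1.6%

1.6%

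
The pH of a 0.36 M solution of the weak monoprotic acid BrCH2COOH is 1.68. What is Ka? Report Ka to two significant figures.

[H+] = 10^(-1.68) = 2.09 × 10^-2 M
At equilibrium [HA] = 0.36 − 2.09 × 10^-2 = 3.39 × 10^-1 M
Ka = [H+][A-]/[HA] = (2.09 × 10^-2)² / 3.39 × 10^-1 = 1.3 × 10^-3

Ka = 1.3 × 10^-3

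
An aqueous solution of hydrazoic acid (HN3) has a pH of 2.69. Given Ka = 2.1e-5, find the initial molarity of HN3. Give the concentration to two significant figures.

C₀ = 2.0 × 10^-1 M

[H+] = 10^(-2.69) = 2.04 × 10^-3 M = x
Ka = x²/(C₀ − x) ⇒ C₀ = x + x²/Ka
C₀ = 2.04 × 10^-3 + (2.04 × 10^-3)²/(2.1 × 10^-5) = 2.00 × 10^-1 M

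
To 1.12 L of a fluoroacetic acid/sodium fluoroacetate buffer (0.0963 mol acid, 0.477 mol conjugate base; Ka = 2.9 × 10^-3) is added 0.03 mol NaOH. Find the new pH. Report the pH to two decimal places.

pH = 3.42

OH- converts FCH2COOH to FCH2COO-: FCH2COOH → 0.0663 mol, FCH2COO- → 0.507 mol.
pKa = −log(2.9 × 10^-3) = 2.538
Henderson–Hasselbalch with mole ratio 0.507/0.0663: pH = 2.538 + (+0.883)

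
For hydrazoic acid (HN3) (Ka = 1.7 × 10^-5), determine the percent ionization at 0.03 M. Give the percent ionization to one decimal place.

HN3 ⇌ N3- + H+; let x = [H+] at equilibrium.
x ≈ √(Ka·C₀) = √(1.7 × 10^-5 × 0.03) = 7.14 × 10^-4 M
% ionization = x/C₀ × 100% = 7.14 × 10^-4/0.03 × 100% = 2.4%

2.4%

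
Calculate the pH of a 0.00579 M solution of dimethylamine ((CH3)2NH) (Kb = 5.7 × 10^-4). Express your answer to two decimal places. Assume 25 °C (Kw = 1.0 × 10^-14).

(CH3)2NH + H2O ⇌ (CH3)2NH2+ + OH-
From the ICE table, Kb = [OH-]²/(0.00579 − [OH-]) = 5.7 × 10^-4.
The 5% rule fails; solving [OH-]² + Kb·[OH-] − Kb·C₀ = 0 exactly:
[OH-] = (−Kb + √(Kb² + 4·Kb·C₀))/2 = 1.55 × 10^-3 M
pOH = 2.81, so pH = 14.00 − pOH = 11.19

pH = 11.19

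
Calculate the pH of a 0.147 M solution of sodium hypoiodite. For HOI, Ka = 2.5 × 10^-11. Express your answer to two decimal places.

pH = 11.87

OI- is the conjugate base of the weak acid HOI.
Kb = Kw/Ka = 1.0×10^-14 / 2.5 × 10^-11 = 4.00 × 10^-4
Kb = x²/(0.147 − x) = 4.00 × 10^-4
The 5% rule fails; solving x² + Kb·x − Kb·C₀ = 0 exactly:
x = [−0.0004 + √(0.0004² + 0.000235)]/2 = 7.47 × 10^-3 M
pOH = 2.13, so pH = 14.00 − pOH = 11.87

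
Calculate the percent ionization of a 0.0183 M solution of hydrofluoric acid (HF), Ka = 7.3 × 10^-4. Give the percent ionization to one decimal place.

18.1%

HF ⇌ F- + H+; let x = [H+] at equilibrium.
Solve x² + 0.00073x − 1.34e-05 = 0 → x = 3.31 × 10^-3 M
Fraction ionized = 3.31 × 10^-3 / 0.0183 = 0.1809 → 18.1%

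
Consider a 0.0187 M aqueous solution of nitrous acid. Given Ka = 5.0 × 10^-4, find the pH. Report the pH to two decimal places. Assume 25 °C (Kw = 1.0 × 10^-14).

HNO2 ⇌ NO2- + H+
From the ICE table, Ka = x²/(0.0187 − x) = 5.0 × 10^-4.
The 5% rule fails; solving x² + Ka·x − Ka·C₀ = 0 exactly:
x = [−0.0005 + √(0.0005² + 3.74e-05)]/2 = 2.82 × 10^-3 M
pH = −log[H+] = −log(2.82 × 10^-3) = 2.55

pH = 2.55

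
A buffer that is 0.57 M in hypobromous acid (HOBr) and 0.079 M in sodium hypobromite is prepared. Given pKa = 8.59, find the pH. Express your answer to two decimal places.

Henderson–Hasselbalch: pH = pKa + log([OBr-]/[HOBr]) = 8.59 + log(0.079/0.57)
pH = 8.59 + (-0.858) = 7.73

pH = 7.73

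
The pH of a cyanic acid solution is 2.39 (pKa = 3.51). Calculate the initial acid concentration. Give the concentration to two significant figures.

C₀ = 5.8 × 10^-2 M

[H+] = 10^(-2.39) = 4.07 × 10^-3 M = x
Ka = 10^(−3.51) = 3.09 × 10^-4
Ka = x²/(C₀ − x) ⇒ C₀ = x + x²/Ka
C₀ = 4.07 × 10^-3 + (4.07 × 10^-3)²/(3.09 × 10^-4) = 5.77 × 10^-2 M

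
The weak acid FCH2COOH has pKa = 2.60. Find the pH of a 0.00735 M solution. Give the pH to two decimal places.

pH = 2.49

FCH2COOH ⇌ FCH2COO- + H+
Ka = 10^(−2.60) = 2.51 × 10^-3
Ka = [H+]²/(0.00735 − [H+]) = 2.51 × 10^-3
The 5% rule fails; solving [H+]² + Ka·[H+] − Ka·C₀ = 0 exactly:
[H+] = [−0.00251 + √(0.00251² + 7.38e-05)]/2 = 3.22 × 10^-3 M
pH = −log(3.22 × 10^-3) = 2.49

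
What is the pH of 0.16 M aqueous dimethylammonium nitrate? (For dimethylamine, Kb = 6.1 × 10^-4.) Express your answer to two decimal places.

(CH3)2NH2+ is the conjugate acid of the weak base (CH3)2NH.
Ka = Kw/Kb = 1.0×10^-14 / 6.1 × 10^-4 = 1.64 × 10^-11
From the ICE table, Ka = [H+]²/(0.16 − [H+]) = 1.64 × 10^-11.
Assume [H+] ≪ 0.16: [H+] ≈ √(1.64 × 10^-11 × 0.16) = 1.62 × 10^-6 M
pH = −log[H+] = −log(1.62 × 10^-6) = 5.79

pH = 5.79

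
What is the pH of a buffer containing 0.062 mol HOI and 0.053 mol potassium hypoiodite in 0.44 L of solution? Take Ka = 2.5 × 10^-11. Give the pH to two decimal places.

pKa = −log(2.5 × 10^-11) = 10.602
Using pH = pKa + log([base]/[acid]) with [base]/[acid] = 0.053/0.062:
pH = 10.602 + (-0.068) = 10.53

pH = 10.53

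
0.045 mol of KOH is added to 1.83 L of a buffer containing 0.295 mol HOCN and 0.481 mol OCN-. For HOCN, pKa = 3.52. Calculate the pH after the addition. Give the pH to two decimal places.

OH- converts HOCN to OCN-: HOCN → 0.25 mol, OCN- → 0.526 mol.
pH = pKa + log([A⁻]/[HA]) = 3.52 + log(0.526/0.25) = 3.52 +0.323

pH = 3.84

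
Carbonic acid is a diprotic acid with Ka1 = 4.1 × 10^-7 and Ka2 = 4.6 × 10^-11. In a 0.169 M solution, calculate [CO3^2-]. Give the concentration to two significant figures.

4.6 × 10^-11 M

First ionization gives [H+] ≈ [HCO3-] = 2.63 × 10^-4 M.
Second step: Ka2 = [H+][CO3^2-]/[HCO3-] ≈ [CO3^2-] (since [H+] ≈ [HCO3-]).
So [CO3^2-] ≈ Ka2.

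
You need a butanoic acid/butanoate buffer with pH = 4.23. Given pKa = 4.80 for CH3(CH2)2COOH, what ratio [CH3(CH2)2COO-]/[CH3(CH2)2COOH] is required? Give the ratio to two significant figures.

ratio = 0.27

pH = pKa + log(r) ⇒ log(r) = 4.23 − 4.80 = -0.57
r = [CH3(CH2)2COO-]/[CH3(CH2)2COOH] = 10^(-0.57) = 0.269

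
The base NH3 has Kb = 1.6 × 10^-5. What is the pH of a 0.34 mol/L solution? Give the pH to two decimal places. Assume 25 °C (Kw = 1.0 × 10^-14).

pH = 11.37

NH3 + H2O ⇌ NH4+ + OH-
Kb = x²/(0.34 − x) = 1.6 × 10^-5
Neglecting x in the denominator: x = √(1.6 × 10^-5 × 0.34) = 2.33 × 10^-3 M
Check: 0.69% ionized — well under 5%, approximation valid.
pOH = −log(2.33 × 10^-3) = 2.63; pH = 14.00 − 2.63 = 11.37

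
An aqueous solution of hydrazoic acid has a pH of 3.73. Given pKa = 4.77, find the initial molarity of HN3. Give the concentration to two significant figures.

C₀ = 2.2 × 10^-3 M

[H+] = 10^(-3.73) = 1.86 × 10^-4 M = x
Ka = 10^(−4.77) = 1.70 × 10^-5
Ka = x²/(C₀ − x) ⇒ C₀ = x + x²/Ka
C₀ = 1.86 × 10^-4 + (1.86 × 10^-4)²/(1.70 × 10^-5) = 2.22 × 10^-3 M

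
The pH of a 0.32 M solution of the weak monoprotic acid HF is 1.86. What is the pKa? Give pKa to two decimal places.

pKa = 3.21

[H+] = 10^(-1.86) = 1.38 × 10^-2 M
At equilibrium [HA] = 0.32 − 1.38 × 10^-2 = 3.06 × 10^-1 M
Ka = [H+][A-]/[HA] = (1.38 × 10^-2)² / 3.06 × 10^-1 = 6.22 × 10^-4
pKa = -log(6.22 × 10^-4) = 3.21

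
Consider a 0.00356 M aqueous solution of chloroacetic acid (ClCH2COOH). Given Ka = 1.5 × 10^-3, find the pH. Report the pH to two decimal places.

pH = 2.77

ClCH2COOH ⇌ ClCH2COO- + H+
From the ICE table, Ka = x²/(0.00356 − x) = 1.5 × 10^-3.
The 5% rule fails; solving x² + Ka·x − Ka·C₀ = 0 exactly:
x = [−0.0015 + √(0.0015² + 2.14e-05)]/2 = 1.68 × 10^-3 M
pH = −log(1.68 × 10^-3) = 2.77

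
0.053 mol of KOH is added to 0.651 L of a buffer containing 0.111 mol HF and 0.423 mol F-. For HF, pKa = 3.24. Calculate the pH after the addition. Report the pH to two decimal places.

pH = 4.15

After neutralization: n(HF) = 0.058 mol, n(F-) = 0.476 mol.
pH = pKa + log(n_F-/n_HF) = 3.24 + log(0.476/0.058) = 3.24 + (+0.914)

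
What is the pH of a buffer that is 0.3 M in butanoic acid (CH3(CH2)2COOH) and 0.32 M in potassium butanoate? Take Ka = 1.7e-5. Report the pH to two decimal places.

pH = 4.80

pKa = −log(1.7 × 10^-5) = 4.770
Henderson–Hasselbalch: pH = pKa + log([CH3(CH2)2COO-]/[CH3(CH2)2COOH]) = 4.770 + log(0.32/0.3)
pH = 4.770 + (+0.028) = 4.80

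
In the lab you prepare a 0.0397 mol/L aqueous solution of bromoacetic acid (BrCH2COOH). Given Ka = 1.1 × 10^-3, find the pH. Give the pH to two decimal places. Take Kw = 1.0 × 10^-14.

pH = 2.22

BrCH2COOH ⇌ BrCH2COO- + H+
Ka = [H+]²/(0.0397 − [H+]) = 1.1 × 10^-3
Here C₀/Ka ≈ 36.1, so the small-[H+] approximation fails. Use the quadratic:
[H+] = (−Ka + √(Ka² + 4·Ka·C₀))/2 = 6.08 × 10^-3 M
pH = −log[H+] = −log(6.08 × 10^-3) = 2.22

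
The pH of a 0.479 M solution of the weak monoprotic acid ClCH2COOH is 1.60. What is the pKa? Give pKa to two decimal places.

pKa = 2.86

[H+] = 10^(-1.60) = 2.51 × 10^-2 M
At equilibrium [HA] = 0.479 − 2.51 × 10^-2 = 4.54 × 10^-1 M
Ka = [H+][A-]/[HA] = (2.51 × 10^-2)² / 4.54 × 10^-1 = 1.39 × 10^-3
pKa = -log(1.39 × 10^-3) = 2.86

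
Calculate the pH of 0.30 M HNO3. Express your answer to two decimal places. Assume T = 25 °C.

pH = 0.52

HNO3 is a strong acid and dissociates completely, so [H+] = 0.30 M.
pH = -log(0.3) = 0.52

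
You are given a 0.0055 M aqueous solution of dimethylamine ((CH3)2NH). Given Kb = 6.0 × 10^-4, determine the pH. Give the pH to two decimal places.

pH = 11.19

(CH3)2NH + H2O ⇌ (CH3)2NH2+ + OH-
Kb = x²/(0.0055 − x) = 6.0 × 10^-4
x is not negligible relative to C₀; solve x² + 0.0006·x − 3.3e-06 = 0.
x = [−0.0006 + √(0.0006² + 1.32e-05)]/2 = 1.54 × 10^-3 M
pOH = 2.81, so pH = 14.00 − pOH = 11.19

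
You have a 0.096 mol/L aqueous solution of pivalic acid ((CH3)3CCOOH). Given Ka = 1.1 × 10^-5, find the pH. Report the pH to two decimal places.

pH = 2.99

(CH3)3CCOOH ⇌ (CH3)3CCOO- + H+
From the ICE table, Ka = [H+]²/(0.096 − [H+]) = 1.1 × 10^-5.
Neglecting [H+] in the denominator: [H+] = √(1.1 × 10^-5 × 0.096) = 1.03 × 10^-3 M
Check: 1.1% ionized — well under 5%, approximation valid.
pH = −log[H+] = −log(1.03 × 10^-3) = 2.99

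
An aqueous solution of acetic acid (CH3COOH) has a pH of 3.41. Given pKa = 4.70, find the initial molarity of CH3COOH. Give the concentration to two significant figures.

[H+] = 10^(-3.41) = 3.89 × 10^-4 M = x
Ka = 10^(−4.70) = 2.00 × 10^-5
Ka = x²/(C₀ − x) ⇒ C₀ = x + x²/Ka
C₀ = 3.89 × 10^-4 + (3.89 × 10^-4)²/(2.00 × 10^-5) = 7.96 × 10^-3 M

C₀ = 8.0 × 10^-3 M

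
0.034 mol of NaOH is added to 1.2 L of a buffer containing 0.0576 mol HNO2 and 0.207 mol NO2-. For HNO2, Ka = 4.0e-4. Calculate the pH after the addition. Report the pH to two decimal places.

After neutralization: n(HNO2) = 0.0236 mol, n(NO2-) = 0.241 mol.
pKa = −log(4.0 × 10^-4) = 3.398
pH = pKa + log(n_NO2-/n_HNO2) = 3.398 + log(0.241/0.0236) = 3.398 + (+1.009)

pH = 4.41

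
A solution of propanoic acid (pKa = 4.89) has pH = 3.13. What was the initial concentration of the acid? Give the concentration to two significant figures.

C₀ = 4.3 × 10^-2 M

[H+] = 10^(-3.13) = 7.41 × 10^-4 M = x
Ka = 10^(−4.89) = 1.29 × 10^-5
Ka = x²/(C₀ − x) ⇒ C₀ = x + x²/Ka
C₀ = 7.41 × 10^-4 + (7.41 × 10^-4)²/(1.29 × 10^-5) = 4.33 × 10^-2 M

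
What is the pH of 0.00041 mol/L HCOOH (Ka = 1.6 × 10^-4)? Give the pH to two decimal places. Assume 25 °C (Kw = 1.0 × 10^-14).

pH = 3.73

HCOOH ⇌ HCOO- + H+
From the ICE table, Ka = x²/(0.00041 − x) = 1.6 × 10^-4.
The 5% rule fails; solving x² + Ka·x − Ka·C₀ = 0 exactly:
x = (−Ka + √(Ka² + 4·Ka·C₀))/2 = 1.88 × 10^-4 M
pH = −log[H+] = −log(1.88 × 10^-4) = 3.73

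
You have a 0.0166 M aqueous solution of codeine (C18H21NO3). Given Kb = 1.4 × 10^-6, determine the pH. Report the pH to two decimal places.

pH = 10.18

C18H21NO3 + H2O ⇌ C18H22NO3+ + OH-
From the ICE table, Kb = [OH-]²/(0.0166 − [OH-]) = 1.4 × 10^-6.
Neglecting [OH-] in the denominator: [OH-] = √(1.4 × 10^-6 × 0.0166) = 1.52 × 10^-4 M
pOH = 3.82, so pH = 14.00 − pOH = 10.18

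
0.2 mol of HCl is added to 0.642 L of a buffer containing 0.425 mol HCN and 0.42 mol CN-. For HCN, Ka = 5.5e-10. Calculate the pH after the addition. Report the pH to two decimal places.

pH = 8.81

After neutralization: n(HCN) = 0.625 mol, n(CN-) = 0.22 mol.
pKa = −log(5.5 × 10^-10) = 9.260
pH = pKa + log([A⁻]/[HA]) = 9.260 + log(0.22/0.625) = 9.260 -0.453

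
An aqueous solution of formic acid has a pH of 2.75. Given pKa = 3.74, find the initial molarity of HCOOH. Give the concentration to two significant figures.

[H+] = 10^(-2.75) = 1.78 × 10^-3 M = x
Ka = 10^(−3.74) = 1.82 × 10^-4
Ka = x²/(C₀ − x) ⇒ C₀ = x + x²/Ka
C₀ = 1.78 × 10^-3 + (1.78 × 10^-3)²/(1.82 × 10^-4) = 1.92 × 10^-2 M

C₀ = 1.9 × 10^-2 M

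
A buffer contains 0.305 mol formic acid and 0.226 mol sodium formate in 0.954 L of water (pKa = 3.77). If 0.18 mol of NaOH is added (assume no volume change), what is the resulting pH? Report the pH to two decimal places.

pH = 4.28

OH- converts HCOOH to HCOO-: HCOOH → 0.125 mol, HCOO- → 0.406 mol.
pH = pKa + log([A⁻]/[HA]) = 3.77 + log(0.406/0.125) = 3.77 +0.512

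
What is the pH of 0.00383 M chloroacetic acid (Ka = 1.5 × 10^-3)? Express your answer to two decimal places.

pH = 2.75

ClCH2COOH ⇌ ClCH2COO- + H+
Ka = x²/(0.00383 − x) = 1.5 × 10^-3
Here C₀/Ka ≈ 2.55, so the small-x approximation fails. Use the quadratic:
x = (−Ka + √(Ka² + 4·Ka·C₀))/2 = 1.76 × 10^-3 M
pH = −log(1.76 × 10^-3) = 2.75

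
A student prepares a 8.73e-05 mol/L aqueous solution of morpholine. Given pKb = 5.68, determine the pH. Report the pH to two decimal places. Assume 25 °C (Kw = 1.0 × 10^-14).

C4H8ONH + H2O ⇌ C4H8ONH2+ + OH-
Kb = 10^(−5.68) = 2.09 × 10^-6
Kb = x²/(8.73e-05 − x) = 2.09 × 10^-6
Here C₀/Kb ≈ 41.8, so the small-x approximation fails. Use the quadratic:
x = (−Kb + √(Kb² + 4·Kb·C₀))/2 = 1.25 × 10^-5 M
pOH = 4.90, so pH = 14.00 − pOH = 9.10

pH = 9.10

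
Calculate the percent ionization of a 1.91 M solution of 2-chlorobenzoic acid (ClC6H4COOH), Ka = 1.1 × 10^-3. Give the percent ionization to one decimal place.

2.4%

ClC6H4COOH ⇌ ClC6H4COO- + H+; let x = [H+] at equilibrium.
x ≈ √(Ka·C₀) = √(1.1 × 10^-3 × 1.91) = 4.58 × 10^-2 M
Fraction ionized = 4.58 × 10^-2 / 1.91 = 0.0240 → 2.4%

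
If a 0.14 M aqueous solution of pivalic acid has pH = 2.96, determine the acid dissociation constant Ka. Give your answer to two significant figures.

[H+] = 10^(-2.96) = 1.10 × 10^-3 M
At equilibrium [HA] = 0.14 − 1.10 × 10^-3 = 1.39 × 10^-1 M
Ka = [H+][A-]/[HA] = (1.10 × 10^-3)² / 1.39 × 10^-1 = 8.7 × 10^-6

Ka = 8.7 × 10^-6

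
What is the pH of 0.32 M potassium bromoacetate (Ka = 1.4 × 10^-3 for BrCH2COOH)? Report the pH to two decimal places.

pH = 8.18

BrCH2COO- is the conjugate base of the weak acid BrCH2COOH.
Kb = Kw/Ka = 1.0×10^-14 / 1.4 × 10^-3 = 7.14 × 10^-12
From the ICE table, Kb = [OH-]²/(0.32 − [OH-]) = 7.14 × 10^-12.
Assume [OH-] ≪ 0.32: [OH-] ≈ √(7.14 × 10^-12 × 0.32) = 1.51 × 10^-6 M
pOH = 5.82, so pH = 14.00 − pOH = 8.18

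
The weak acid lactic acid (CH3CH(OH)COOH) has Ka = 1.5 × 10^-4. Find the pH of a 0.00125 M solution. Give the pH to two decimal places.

pH = 3.44

CH3CH(OH)COOH ⇌ CH3CH(OH)COO- + H+
Ka = [H+]²/(0.00125 − [H+]) = 1.5 × 10^-4
[H+] is not negligible relative to C₀; solve [H+]² + 0.00015·[H+] − 1.87e-07 = 0.
[H+] = (−Ka + √(Ka² + 4·Ka·C₀))/2 = 3.64 × 10^-4 M
pH = −log[H+] = −log(3.64 × 10^-4) = 3.44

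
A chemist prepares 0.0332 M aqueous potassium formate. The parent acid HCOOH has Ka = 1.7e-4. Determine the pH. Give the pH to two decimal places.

HCOO- is the conjugate base of the weak acid HCOOH.
Kb = Kw/Ka = 1.0×10^-14 / 1.7 × 10^-4 = 5.88 × 10^-11
Let x = [OH-] at equilibrium. Kb = x²/(0.0332 − x).
Neglecting x in the denominator: x = √(5.88 × 10^-11 × 0.0332) = 1.40 × 10^-6 M
pOH = 5.85, so pH = 14.00 − pOH = 8.15

pH = 8.15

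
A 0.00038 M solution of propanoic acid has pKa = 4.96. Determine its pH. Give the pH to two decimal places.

pH = 4.23

CH3CH2COOH ⇌ CH3CH2COO- + H+
Ka = 10^(−4.96) = 1.10 × 10^-5
From the ICE table, Ka = [H+]²/(0.00038 − [H+]) = 1.10 × 10^-5.
[H+] is not negligible relative to C₀; solve [H+]² + 1.1e-05·[H+] − 4.18e-09 = 0.
[H+] = (−Ka + √(Ka² + 4·Ka·C₀))/2 = 5.94 × 10^-5 M
pH = −log[H+] = −log(5.94 × 10^-5) = 4.23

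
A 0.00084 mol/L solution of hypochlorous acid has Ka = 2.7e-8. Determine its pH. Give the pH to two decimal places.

pH = 5.32

HOCl ⇌ OCl- + H+
Ka = [H+]²/(0.00084 − [H+]) = 2.7 × 10^-8
Assume [H+] ≪ 0.00084: [H+] ≈ √(2.7 × 10^-8 × 0.00084) = 4.76 × 10^-6 M
([H+]/C₀ = 0.57% < 5%, so the approximation holds.)
pH = −log(4.76 × 10^-6) = 5.32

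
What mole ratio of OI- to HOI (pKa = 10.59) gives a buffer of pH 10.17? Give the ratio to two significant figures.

pH = pKa + log(r) ⇒ log(r) = 10.17 − 10.59 = -0.42
r = [OI-]/[HOI] = 10^(-0.42) = 0.38

ratio = 0.38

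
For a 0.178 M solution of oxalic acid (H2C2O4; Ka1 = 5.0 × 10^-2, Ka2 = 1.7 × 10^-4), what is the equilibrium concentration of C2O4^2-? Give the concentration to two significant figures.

First ionization gives [H+] ≈ [HC2O4-] = 7.26 × 10^-2 M.
Second step: Ka2 = [H+][C2O4^2-]/[HC2O4-] ≈ [C2O4^2-] (since [H+] ≈ [HC2O4-]).
So [C2O4^2-] ≈ Ka2.

1.7 × 10^-4 M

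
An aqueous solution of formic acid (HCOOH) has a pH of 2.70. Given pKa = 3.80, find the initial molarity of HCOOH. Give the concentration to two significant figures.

[H+] = 10^(-2.70) = 2.00 × 10^-3 M = x
Ka = 10^(−3.80) = 1.58 × 10^-4
Ka = x²/(C₀ − x) ⇒ C₀ = x + x²/Ka
C₀ = 2.00 × 10^-3 + (2.00 × 10^-3)²/(1.58 × 10^-4) = 2.73 × 10^-2 M

C₀ = 2.7 × 10^-2 M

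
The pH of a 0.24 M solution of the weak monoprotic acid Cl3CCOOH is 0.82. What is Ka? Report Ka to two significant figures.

Ka = 2.6 × 10^-1

[H+] = 10^(-0.82) = 1.51 × 10^-1 M
At equilibrium [HA] = 0.24 − 1.51 × 10^-1 = 8.90 × 10^-2 M
Ka = [H+][A-]/[HA] = (1.51 × 10^-1)² / 8.90 × 10^-2 = 2.6 × 10^-1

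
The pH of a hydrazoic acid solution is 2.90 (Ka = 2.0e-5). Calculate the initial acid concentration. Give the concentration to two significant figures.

[H+] = 10^(-2.90) = 1.26 × 10^-3 M = x
Ka = x²/(C₀ − x) ⇒ C₀ = x + x²/Ka
C₀ = 1.26 × 10^-3 + (1.26 × 10^-3)²/(2.0 × 10^-5) = 8.06 × 10^-2 M

C₀ = 8.1 × 10^-2 M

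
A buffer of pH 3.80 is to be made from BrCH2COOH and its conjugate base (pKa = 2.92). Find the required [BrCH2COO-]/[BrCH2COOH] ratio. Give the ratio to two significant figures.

ratio = 7.6

pH = pKa + log(r) ⇒ log(r) = 3.80 − 2.92 = +0.88
r = [BrCH2COO-]/[BrCH2COOH] = 10^(+0.88) = 7.59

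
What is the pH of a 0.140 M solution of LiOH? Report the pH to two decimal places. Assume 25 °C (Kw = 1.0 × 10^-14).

pH = 13.15

LiOH is a strong base; [OH-] = 0.14 M.
pOH = -log(0.14) = 0.85
pH = 14.00 - 0.85 = 13.15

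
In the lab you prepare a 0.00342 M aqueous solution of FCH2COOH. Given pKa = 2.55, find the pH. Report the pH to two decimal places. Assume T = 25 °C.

FCH2COOH ⇌ FCH2COO- + H+
Ka = 10^(−2.55) = 2.82 × 10^-3
Ka = [H+]²/(0.00342 − [H+]) = 2.82 × 10^-3
The 5% rule fails; solving [H+]² + Ka·[H+] − Ka·C₀ = 0 exactly:
[H+] = [−0.00282 + √(0.00282² + 3.86e-05)]/2 = 2.00 × 10^-3 M
pH = −log(2.00 × 10^-3) = 2.70

pH = 2.70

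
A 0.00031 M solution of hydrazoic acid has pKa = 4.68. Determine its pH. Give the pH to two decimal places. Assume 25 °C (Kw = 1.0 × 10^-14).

HN3 ⇌ N3- + H+
Ka = 10^(−4.68) = 2.09 × 10^-5
From the ICE table, Ka = [H+]²/(0.00031 − [H+]) = 2.09 × 10^-5.
[H+] is not negligible relative to C₀; solve [H+]² + 2.09e-05·[H+] − 6.48e-09 = 0.
[H+] = (−Ka + √(Ka² + 4·Ka·C₀))/2 = 7.07 × 10^-5 M
pH = −log[H+] = −log(7.07 × 10^-5) = 4.15

pH = 4.15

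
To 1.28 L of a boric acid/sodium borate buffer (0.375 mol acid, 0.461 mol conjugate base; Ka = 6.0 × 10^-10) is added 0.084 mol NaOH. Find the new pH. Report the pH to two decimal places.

OH- converts B(OH)3 to B(OH)4-: B(OH)3 → 0.291 mol, B(OH)4- → 0.545 mol.
pKa = −log(6.0 × 10^-10) = 9.222
pH = pKa + log(n_B(OH)4-/n_B(OH)3) = 9.222 + log(0.545/0.291) = 9.222 + (+0.273)

pH = 9.49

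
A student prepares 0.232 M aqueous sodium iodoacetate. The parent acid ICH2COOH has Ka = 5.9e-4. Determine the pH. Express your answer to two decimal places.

pH = 8.30

ICH2COO- is the conjugate base of the weak acid ICH2COOH.
Kb = Kw/Ka = 1.0×10^-14 / 5.9 × 10^-4 = 1.69 × 10^-11
Let x = [OH-] at equilibrium. Kb = x²/(0.232 − x).
Neglecting x in the denominator: x = √(1.69 × 10^-11 × 0.232) = 1.98 × 10^-6 M
(x/C₀ = 0.00085% < 5%, so the approximation holds.)
pOH = 5.70, so pH = 14.00 − pOH = 8.30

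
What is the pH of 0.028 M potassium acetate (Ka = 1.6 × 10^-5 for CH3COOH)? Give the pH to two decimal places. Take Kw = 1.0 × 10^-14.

pH = 8.62

CH3COO- is the conjugate base of the weak acid CH3COOH.
Kb = Kw/Ka = 1.0×10^-14 / 1.6 × 10^-5 = 6.25 × 10^-10
From the ICE table, Kb = [OH-]²/(0.028 − [OH-]) = 6.25 × 10^-10.
Assume [OH-] ≪ 0.028: [OH-] ≈ √(6.25 × 10^-10 × 0.028) = 4.18 × 10^-6 M
Check: 0.015% ionized — well under 5%, approximation valid.
pOH = 5.38, so pH = 14.00 − pOH = 8.62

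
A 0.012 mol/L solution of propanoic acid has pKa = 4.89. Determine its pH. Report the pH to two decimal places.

CH3CH2COOH ⇌ CH3CH2COO- + H+
Ka = 10^(−4.89) = 1.29 × 10^-5
Ka = [H+]²/(0.012 − [H+]) = 1.29 × 10^-5
Since Ka ≪ C₀, [H+] ≈ √(Ka·C₀) = 3.93 × 10^-4 M.
([H+]/C₀ = 3.3% < 5%, so the approximation holds.)
pH = −log[H+] = −log(3.93 × 10^-4) = 3.41

pH = 3.41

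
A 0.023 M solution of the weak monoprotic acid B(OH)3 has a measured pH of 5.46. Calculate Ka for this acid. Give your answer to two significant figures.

Ka = 5.2 × 10^-10

[H+] = 10^(-5.46) = 3.47 × 10^-6 M
At equilibrium [HA] = 0.023 − 3.47 × 10^-6 = 2.30 × 10^-2 M
Ka = [H+][A-]/[HA] = (3.47 × 10^-6)² / 2.30 × 10^-2 = 5.2 × 10^-10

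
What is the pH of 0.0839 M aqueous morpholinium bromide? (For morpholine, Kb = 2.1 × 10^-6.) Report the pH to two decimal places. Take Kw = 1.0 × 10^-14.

C4H8ONH2+ is the conjugate acid of the weak base C4H8ONH.
Ka = Kw/Kb = 1.0×10^-14 / 2.1 × 10^-6 = 4.76 × 10^-9
From the ICE table, Ka = x²/(0.0839 − x) = 4.76 × 10^-9.
Assume x ≪ 0.0839: x ≈ √(4.76 × 10^-9 × 0.0839) = 2.00 × 10^-5 M
Check: 0.024% ionized — well under 5%, approximation valid.
pH = −log[H+] = −log(2.00 × 10^-5) = 4.70

pH = 4.70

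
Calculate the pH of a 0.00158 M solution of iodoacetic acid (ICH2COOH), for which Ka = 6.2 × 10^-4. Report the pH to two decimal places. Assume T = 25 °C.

pH = 3.14

ICH2COOH ⇌ ICH2COO- + H+
Ka = x²/(0.00158 − x) = 6.2 × 10^-4
x is not negligible relative to C₀; solve x² + 0.00062·x − 9.8e-07 = 0.
x = (−Ka + √(Ka² + 4·Ka·C₀))/2 = 7.27 × 10^-4 M
pH = −log[H+] = −log(7.27 × 10^-4) = 3.14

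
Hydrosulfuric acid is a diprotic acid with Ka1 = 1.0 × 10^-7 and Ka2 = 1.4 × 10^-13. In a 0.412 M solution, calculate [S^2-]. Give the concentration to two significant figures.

1.4 × 10^-13 M

First ionization gives [H+] ≈ [HS-] = 2.03 × 10^-4 M.
Second step: Ka2 = [H+][S^2-]/[HS-] ≈ [S^2-] (since [H+] ≈ [HS-]).
So [S^2-] ≈ Ka2.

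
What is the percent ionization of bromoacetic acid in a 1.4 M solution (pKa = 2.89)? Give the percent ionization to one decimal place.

3.0%

BrCH2COOH ⇌ BrCH2COO- + H+; let x = [H+] at equilibrium.
Ka = 10^(−2.89) = 1.29 × 10^-3
x ≈ √(Ka·C₀) = √(1.29 × 10^-3 × 1.4) = 4.25 × 10^-2 M
Fraction ionized = 4.25 × 10^-2 / 1.4 = 0.0304 → 3.0%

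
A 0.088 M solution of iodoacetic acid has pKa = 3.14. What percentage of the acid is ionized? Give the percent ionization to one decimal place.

8.7%

ICH2COOH ⇌ ICH2COO- + H+; let x = [H+] at equilibrium.
Ka = 10^(−3.14) = 7.24 × 10^-4
Solve x² + 0.000724x − 6.37e-05 = 0 → x = 7.63 × 10^-3 M
% ionization = x/C₀ × 100% = 7.63 × 10^-3/0.088 × 100% = 8.7%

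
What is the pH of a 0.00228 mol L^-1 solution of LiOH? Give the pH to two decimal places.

pH = 11.36

LiOH is a strong base; [OH-] = 0.00228 M.
pOH = -log(0.00228) = 2.64
pH = 14.00 - 2.64 = 11.36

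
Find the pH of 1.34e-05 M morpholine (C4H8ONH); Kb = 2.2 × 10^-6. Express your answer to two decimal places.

pH = 8.65

C4H8ONH + H2O ⇌ C4H8ONH2+ + OH-
Kb = [OH-]²/(1.34e-05 − [OH-]) = 2.2 × 10^-6
Here C₀/Kb ≈ 6.09, so the small-[OH-] approximation fails. Use the quadratic:
[OH-] = (−Kb + √(Kb² + 4·Kb·C₀))/2 = 4.44 × 10^-6 M
pOH = 5.35, so pH = 14.00 − pOH = 8.65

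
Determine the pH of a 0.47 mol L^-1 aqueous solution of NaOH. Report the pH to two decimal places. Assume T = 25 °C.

NaOH is a strong base; [OH-] = 0.47 M.
pOH = -log(0.47) = 0.33
pH = 14.00 - 0.33 = 13.67

pH = 13.67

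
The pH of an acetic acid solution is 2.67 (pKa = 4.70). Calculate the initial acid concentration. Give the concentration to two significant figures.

[H+] = 10^(-2.67) = 2.14 × 10^-3 M = x
Ka = 10^(−4.70) = 2.00 × 10^-5
Ka = x²/(C₀ − x) ⇒ C₀ = x + x²/Ka
C₀ = 2.14 × 10^-3 + (2.14 × 10^-3)²/(2.00 × 10^-5) = 2.31 × 10^-1 M

C₀ = 2.3 × 10^-1 M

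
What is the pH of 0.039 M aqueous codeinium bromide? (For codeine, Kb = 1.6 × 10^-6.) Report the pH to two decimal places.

C18H22NO3+ is the conjugate acid of the weak base C18H21NO3.
Ka = Kw/Kb = 1.0×10^-14 / 1.6 × 10^-6 = 6.25 × 10^-9
Let x = [H+] at equilibrium. Ka = x²/(0.039 − x).
Assume x ≪ 0.039: x ≈ √(6.25 × 10^-9 × 0.039) = 1.56 × 10^-5 M
(x/C₀ = 0.04% < 5%, so the approximation holds.)
pH = −log[H+] = −log(1.56 × 10^-5) = 4.81

pH = 4.81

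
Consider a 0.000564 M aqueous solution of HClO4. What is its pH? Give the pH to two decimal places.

pH = 3.25

HClO4 is a strong acid and dissociates completely, so [H+] = 0.000564 M.
pH = -log(0.000564) = 3.25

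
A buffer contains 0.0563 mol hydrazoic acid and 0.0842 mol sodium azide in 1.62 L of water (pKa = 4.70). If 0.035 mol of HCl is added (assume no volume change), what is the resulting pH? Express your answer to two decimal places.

Added H+ converts N3- to HN3: HN3 → 0.0913 mol, N3- → 0.0492 mol.
pH = pKa + log([A⁻]/[HA]) = 4.70 + log(0.0492/0.0913) = 4.70 -0.269

pH = 4.43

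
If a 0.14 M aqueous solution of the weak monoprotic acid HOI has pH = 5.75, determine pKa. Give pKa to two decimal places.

[H+] = 10^(-5.75) = 1.78 × 10^-6 M
At equilibrium [HA] = 0.14 − 1.78 × 10^-6 = 1.40 × 10^-1 M
Ka = [H+][A-]/[HA] = (1.78 × 10^-6)² / 1.40 × 10^-1 = 2.26 × 10^-11
pKa = -log(2.26 × 10^-11) = 10.65

pKa = 10.65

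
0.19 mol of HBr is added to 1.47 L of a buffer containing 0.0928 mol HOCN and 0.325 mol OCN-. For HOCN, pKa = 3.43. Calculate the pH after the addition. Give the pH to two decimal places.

pH = 3.11

After neutralization: n(HOCN) = 0.283 mol, n(OCN-) = 0.135 mol.
pH = pKa + log([A⁻]/[HA]) = 3.43 + log(0.135/0.283) = 3.43 -0.321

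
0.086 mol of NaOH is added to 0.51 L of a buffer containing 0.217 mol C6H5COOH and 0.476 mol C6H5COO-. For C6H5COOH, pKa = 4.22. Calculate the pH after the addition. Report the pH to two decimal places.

pH = 4.85

OH- converts C6H5COOH to C6H5COO-: C6H5COOH → 0.131 mol, C6H5COO- → 0.562 mol.
pH = pKa + log([A⁻]/[HA]) = 4.22 + log(0.562/0.131) = 4.22 +0.632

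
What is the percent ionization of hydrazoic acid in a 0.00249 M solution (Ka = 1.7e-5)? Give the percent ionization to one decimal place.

HN3 ⇌ N3- + H+; let x = [H+] at equilibrium.
Solve x² + 1.7e-05x − 4.23e-08 = 0 → x = 1.97 × 10^-4 M
% ionization = x/C₀ × 100% = 1.97 × 10^-4/0.00249 × 100% = 7.9%

7.9%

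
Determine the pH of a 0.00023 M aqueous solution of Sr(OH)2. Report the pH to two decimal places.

Sr(OH)2 is a strong base (each formula unit releases 2 OH-); [OH-] = 0.00046 M.
pOH = -log(0.00046) = 3.34
pH = 14.00 - 3.34 = 10.66

pH = 10.66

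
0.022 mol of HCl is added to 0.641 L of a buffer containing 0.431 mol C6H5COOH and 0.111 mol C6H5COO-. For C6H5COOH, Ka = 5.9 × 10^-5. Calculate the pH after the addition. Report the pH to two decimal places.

Added H+ converts C6H5COO- to C6H5COOH: C6H5COOH → 0.453 mol, C6H5COO- → 0.089 mol.
pKa = −log(5.9 × 10^-5) = 4.229
pH = pKa + log(n_C6H5COO-/n_C6H5COOH) = 4.229 + log(0.089/0.453) = 4.229 + (-0.707)

pH = 3.52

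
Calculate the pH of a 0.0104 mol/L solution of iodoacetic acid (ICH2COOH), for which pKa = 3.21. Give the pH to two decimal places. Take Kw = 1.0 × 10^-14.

ICH2COOH ⇌ ICH2COO- + H+
Ka = 10^(−3.21) = 6.17 × 10^-4
Ka = [H+]²/(0.0104 − [H+]) = 6.17 × 10^-4
The 5% rule fails; solving [H+]² + Ka·[H+] − Ka·C₀ = 0 exactly:
[H+] = (−Ka + √(Ka² + 4·Ka·C₀))/2 = 2.24 × 10^-3 M
pH = −log[H+] = −log(2.24 × 10^-3) = 2.65

pH = 2.65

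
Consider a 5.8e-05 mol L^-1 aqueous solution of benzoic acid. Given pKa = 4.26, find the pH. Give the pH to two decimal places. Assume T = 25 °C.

pH = 4.45

C6H5COOH ⇌ C6H5COO- + H+
Ka = 10^(−4.26) = 5.50 × 10^-5
From the ICE table, Ka = x²/(5.8e-05 − x) = 5.50 × 10^-5.
Here C₀/Ka ≈ 1.05, so the small-x approximation fails. Use the quadratic:
x = [−5.5e-05 + √(5.5e-05² + 1.28e-08)]/2 = 3.53 × 10^-5 M
pH = −log(3.53 × 10^-5) = 4.45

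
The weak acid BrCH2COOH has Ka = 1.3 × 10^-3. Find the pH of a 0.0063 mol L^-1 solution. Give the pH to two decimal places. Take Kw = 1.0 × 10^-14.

pH = 2.64

BrCH2COOH ⇌ BrCH2COO- + H+
Ka = x²/(0.0063 − x) = 1.3 × 10^-3
Here C₀/Ka ≈ 4.85, so the small-x approximation fails. Use the quadratic:
x = (−Ka + √(Ka² + 4·Ka·C₀))/2 = 2.28 × 10^-3 M
pH = −log(2.28 × 10^-3) = 2.64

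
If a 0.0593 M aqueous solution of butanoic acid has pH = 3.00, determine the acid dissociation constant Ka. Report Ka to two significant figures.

[H+] = 10^(-3.00) = 1.00 × 10^-3 M
At equilibrium [HA] = 0.0593 − 1.00 × 10^-3 = 5.83 × 10^-2 M
Ka = [H+][A-]/[HA] = (1.00 × 10^-3)² / 5.83 × 10^-2 = 1.7 × 10^-5

Ka = 1.7 × 10^-5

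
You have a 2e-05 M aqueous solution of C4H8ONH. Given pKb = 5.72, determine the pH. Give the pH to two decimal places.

pH = 8.72

C4H8ONH + H2O ⇌ C4H8ONH2+ + OH-
Kb = 10^(−5.72) = 1.91 × 10^-6
From the ICE table, Kb = x²/(2e-05 − x) = 1.91 × 10^-6.
Here C₀/Kb ≈ 10.5, so the small-x approximation fails. Use the quadratic:
x = (−Kb + √(Kb² + 4·Kb·C₀))/2 = 5.30 × 10^-6 M
pOH = 5.28, so pH = 14.00 − pOH = 8.72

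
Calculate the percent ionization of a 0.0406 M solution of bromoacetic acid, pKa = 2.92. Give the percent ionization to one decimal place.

15.8%

BrCH2COOH ⇌ BrCH2COO- + H+; let x = [H+] at equilibrium.
Ka = 10^(−2.92) = 1.20 × 10^-3
Ka = x²/(C₀ − x); solving the quadratic gives x = 6.41 × 10^-3 M.
% ionization = x/C₀ × 100% = 6.41 × 10^-3/0.0406 × 100% = 15.8%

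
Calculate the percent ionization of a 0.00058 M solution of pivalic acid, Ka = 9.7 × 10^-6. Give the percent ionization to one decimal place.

(CH3)3CCOOH ⇌ (CH3)3CCOO- + H+; let x = [H+] at equilibrium.
Ka = x²/(C₀ − x); solving the quadratic gives x = 7.03 × 10^-5 M.
Fraction ionized = 7.03 × 10^-5 / 0.00058 = 0.1212 → 12.1%

12.1%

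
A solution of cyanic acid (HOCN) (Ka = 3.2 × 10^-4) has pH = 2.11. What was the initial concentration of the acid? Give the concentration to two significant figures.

C₀ = 2.0 × 10^-1 M

[H+] = 10^(-2.11) = 7.76 × 10^-3 M = x
Ka = x²/(C₀ − x) ⇒ C₀ = x + x²/Ka
C₀ = 7.76 × 10^-3 + (7.76 × 10^-3)²/(3.2 × 10^-4) = 1.96 × 10^-1 M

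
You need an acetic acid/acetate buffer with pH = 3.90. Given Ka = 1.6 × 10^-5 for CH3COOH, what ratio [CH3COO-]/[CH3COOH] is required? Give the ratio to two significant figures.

ratio = 0.13

pKa = -log(1.6 × 10^-5) = 4.796
pH = pKa + log(r) ⇒ log(r) = 3.90 − 4.796 = -0.896
r = [CH3COO-]/[CH3COOH] = 10^(-0.896) = 0.127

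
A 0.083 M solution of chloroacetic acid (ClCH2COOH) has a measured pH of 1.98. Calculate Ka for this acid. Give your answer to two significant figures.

Ka = 1.5 × 10^-3

[H+] = 10^(-1.98) = 1.05 × 10^-2 M
At equilibrium [HA] = 0.083 − 1.05 × 10^-2 = 7.25 × 10^-2 M
Ka = [H+][A-]/[HA] = (1.05 × 10^-2)² / 7.25 × 10^-2 = 1.5 × 10^-3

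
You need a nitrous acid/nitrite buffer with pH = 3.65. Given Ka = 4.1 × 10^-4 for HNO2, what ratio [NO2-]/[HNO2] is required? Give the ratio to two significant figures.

pKa = -log(4.1 × 10^-4) = 3.387
pH = pKa + log(r) ⇒ log(r) = 3.65 − 3.387 = +0.263
r = [NO2-]/[HNO2] = 10^(+0.263) = 1.83

ratio = 1.8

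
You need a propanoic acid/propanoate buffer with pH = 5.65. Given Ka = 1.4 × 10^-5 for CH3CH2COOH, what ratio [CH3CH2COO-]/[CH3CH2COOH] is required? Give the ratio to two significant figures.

ratio = 6.3

pKa = -log(1.4 × 10^-5) = 4.854
pH = pKa + log(r) ⇒ log(r) = 5.65 − 4.854 = +0.796
r = [CH3CH2COO-]/[CH3CH2COOH] = 10^(+0.796) = 6.25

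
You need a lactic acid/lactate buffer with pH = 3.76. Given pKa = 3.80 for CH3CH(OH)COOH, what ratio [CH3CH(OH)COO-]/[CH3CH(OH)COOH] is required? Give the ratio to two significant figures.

ratio = 0.91

pH = pKa + log(r) ⇒ log(r) = 3.76 − 3.80 = -0.04
r = [CH3CH(OH)COO-]/[CH3CH(OH)COOH] = 10^(-0.04) = 0.912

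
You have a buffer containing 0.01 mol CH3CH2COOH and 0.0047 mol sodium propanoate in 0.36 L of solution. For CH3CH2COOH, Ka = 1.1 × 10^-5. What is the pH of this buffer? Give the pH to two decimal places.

pKa = −log(1.1 × 10^-5) = 4.959
Using pH = pKa + log([base]/[acid]) with [base]/[acid] = 0.0047/0.01:
pH = 4.959 + (-0.328) = 4.63

pH = 4.63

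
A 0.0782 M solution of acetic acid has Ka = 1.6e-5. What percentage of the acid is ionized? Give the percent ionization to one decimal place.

CH3COOH ⇌ CH3COO- + H+; let x = [H+] at equilibrium.
x ≈ √(Ka·C₀) = √(1.6 × 10^-5 × 0.0782) = 1.12 × 10^-3 M
Fraction ionized = 1.12 × 10^-3 / 0.0782 = 0.0143 → 1.4%

1.4%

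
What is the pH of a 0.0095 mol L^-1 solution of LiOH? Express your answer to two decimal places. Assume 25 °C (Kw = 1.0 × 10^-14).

pH = 11.98

LiOH is a strong base; [OH-] = 0.0095 M.
pOH = -log(0.0095) = 2.02
pH = 14.00 - 2.02 = 11.98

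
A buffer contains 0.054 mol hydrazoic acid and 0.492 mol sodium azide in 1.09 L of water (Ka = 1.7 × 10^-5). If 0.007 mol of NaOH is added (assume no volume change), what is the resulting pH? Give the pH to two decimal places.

After neutralization: n(HN3) = 0.047 mol, n(N3-) = 0.499 mol.
pKa = −log(1.7 × 10^-5) = 4.770
pH = pKa + log([A⁻]/[HA]) = 4.770 + log(0.499/0.047) = 4.770 +1.026

pH = 5.80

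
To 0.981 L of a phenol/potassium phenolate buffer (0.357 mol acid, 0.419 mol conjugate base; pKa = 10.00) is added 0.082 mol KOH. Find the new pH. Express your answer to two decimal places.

After neutralization: n(C6H5OH) = 0.275 mol, n(C6H5O-) = 0.501 mol.
pH = pKa + log(n_C6H5O-/n_C6H5OH) = 10.00 + log(0.501/0.275) = 10.00 + (+0.261)

pH = 10.26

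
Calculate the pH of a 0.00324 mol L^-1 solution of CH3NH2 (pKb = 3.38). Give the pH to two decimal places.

pH = 10.99

CH3NH2 + H2O ⇌ CH3NH3+ + OH-
Kb = 10^(−3.38) = 4.17 × 10^-4
From the ICE table, Kb = [OH-]²/(0.00324 − [OH-]) = 4.17 × 10^-4.
Here C₀/Kb ≈ 7.77, so the small-[OH-] approximation fails. Use the quadratic:
[OH-] = [−0.000417 + √(0.000417² + 5.4e-06)]/2 = 9.72 × 10^-4 M
pOH = −log(9.72 × 10^-4) = 3.01; pH = 14.00 − 3.01 = 10.99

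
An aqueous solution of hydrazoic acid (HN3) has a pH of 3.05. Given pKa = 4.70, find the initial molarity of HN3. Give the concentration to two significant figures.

C₀ = 4.1 × 10^-2 M

[H+] = 10^(-3.05) = 8.91 × 10^-4 M = x
Ka = 10^(−4.70) = 2.00 × 10^-5
Ka = x²/(C₀ − x) ⇒ C₀ = x + x²/Ka
C₀ = 8.91 × 10^-4 + (8.91 × 10^-4)²/(2.00 × 10^-5) = 4.06 × 10^-2 M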